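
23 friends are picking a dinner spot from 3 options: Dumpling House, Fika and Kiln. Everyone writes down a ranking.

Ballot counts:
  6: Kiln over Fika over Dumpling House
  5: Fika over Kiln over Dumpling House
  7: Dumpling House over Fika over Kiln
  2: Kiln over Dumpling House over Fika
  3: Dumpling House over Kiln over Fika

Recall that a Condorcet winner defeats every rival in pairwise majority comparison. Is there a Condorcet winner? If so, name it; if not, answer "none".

Pairwise majorities:
Dumpling House vs Fika: Dumpling House wins 12–11.
Dumpling House–Kiln: Kiln 13–10.
Fika vs Kiln: Fika, 12–11.
Each restaurant drops at least one matchup (Dumpling House loses to Kiln; Fika loses to Dumpling House; Kiln loses to Fika); the cycle Dumpling House beats Fika beats Kiln beats Dumpling House rules out a Condorcet winner.

none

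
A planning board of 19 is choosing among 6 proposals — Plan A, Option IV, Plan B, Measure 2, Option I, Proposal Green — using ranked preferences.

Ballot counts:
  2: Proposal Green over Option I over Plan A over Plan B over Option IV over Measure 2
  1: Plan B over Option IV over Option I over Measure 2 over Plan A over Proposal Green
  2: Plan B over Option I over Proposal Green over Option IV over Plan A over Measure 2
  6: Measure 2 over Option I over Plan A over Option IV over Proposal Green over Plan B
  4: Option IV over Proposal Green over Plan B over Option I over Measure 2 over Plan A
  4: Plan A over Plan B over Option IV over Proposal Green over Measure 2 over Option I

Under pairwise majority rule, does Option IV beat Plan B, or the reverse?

Ballots ranking Option IV above Plan B: 6 + 4 = 10.
Ballots ranking Plan B above Option IV: 19 − 10 = 9.
Option IV wins the head-to-head 10–9.

Option IV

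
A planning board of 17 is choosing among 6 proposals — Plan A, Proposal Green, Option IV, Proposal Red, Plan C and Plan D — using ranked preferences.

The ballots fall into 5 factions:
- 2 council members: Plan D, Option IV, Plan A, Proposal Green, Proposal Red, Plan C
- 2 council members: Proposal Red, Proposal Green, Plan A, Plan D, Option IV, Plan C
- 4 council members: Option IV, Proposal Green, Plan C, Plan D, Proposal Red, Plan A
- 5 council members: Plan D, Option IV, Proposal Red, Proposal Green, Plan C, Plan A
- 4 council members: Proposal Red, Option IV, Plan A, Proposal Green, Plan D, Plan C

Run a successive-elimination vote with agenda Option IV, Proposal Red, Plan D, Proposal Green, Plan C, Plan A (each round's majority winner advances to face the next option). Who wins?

Round 1: Option IV vs Proposal Red — 11–6, Option IV advances.
Round 2: Option IV vs Plan D — 8–9, Plan D advances.
Round 3: Plan D vs Proposal Green — 7–10, Proposal Green advances.
Round 4: Proposal Green vs Plan C — 17–0, Proposal Green advances.
Round 5: Proposal Green vs Plan A — 11–6, Proposal Green advances.
The agenda winner is Proposal Green.

Proposal Green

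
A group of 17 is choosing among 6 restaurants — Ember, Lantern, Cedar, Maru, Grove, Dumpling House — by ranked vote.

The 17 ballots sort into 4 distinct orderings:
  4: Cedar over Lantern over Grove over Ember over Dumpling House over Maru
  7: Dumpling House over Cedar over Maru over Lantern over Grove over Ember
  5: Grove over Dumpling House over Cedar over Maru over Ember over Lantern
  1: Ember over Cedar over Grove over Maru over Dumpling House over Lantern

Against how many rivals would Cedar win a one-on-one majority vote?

4

Cedar against each rival (17 friends):
Cedar vs Ember: Cedar preferred on 4+7+5 = 16 ballots; Cedar wins 16–1.
Cedar vs Lantern: Cedar, 17–0.
Cedar–Maru: Cedar 17–0.
Cedar vs Grove: Cedar preferred on 4+7+1 = 12 ballots; Cedar wins 12–5.
Cedar vs Dumpling House: Cedar is ranked higher on 4+1 = 5 ballots, Dumpling House on 12. Dumpling House wins 12–5.
Cedar beats Ember, Lantern, Maru, Grove; loses to Dumpling House — 4 pairwise wins.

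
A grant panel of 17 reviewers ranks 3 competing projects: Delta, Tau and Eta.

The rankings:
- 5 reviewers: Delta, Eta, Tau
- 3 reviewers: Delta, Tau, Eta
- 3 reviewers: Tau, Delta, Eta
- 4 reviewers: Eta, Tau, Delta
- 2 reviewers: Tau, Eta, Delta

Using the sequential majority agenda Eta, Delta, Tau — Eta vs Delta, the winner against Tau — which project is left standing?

Tau

Round 1: Eta vs Delta — 6–11, Delta advances.
Round 2: Delta vs Tau — 8–9, Tau advances.
Tau survives the agenda.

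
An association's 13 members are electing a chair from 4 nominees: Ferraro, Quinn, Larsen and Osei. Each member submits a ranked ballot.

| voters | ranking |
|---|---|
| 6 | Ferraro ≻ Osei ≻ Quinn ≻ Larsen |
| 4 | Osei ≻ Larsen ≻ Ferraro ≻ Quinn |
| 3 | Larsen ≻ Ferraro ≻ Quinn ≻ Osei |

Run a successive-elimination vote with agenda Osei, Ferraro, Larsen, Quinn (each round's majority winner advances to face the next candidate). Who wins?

Round 1: Osei vs Ferraro — 4–9, Ferraro advances.
Round 2: Ferraro vs Larsen — 6–7, Larsen advances.
Round 3: Larsen vs Quinn — 7–6, Larsen advances.
Larsen survives the agenda.

Larsen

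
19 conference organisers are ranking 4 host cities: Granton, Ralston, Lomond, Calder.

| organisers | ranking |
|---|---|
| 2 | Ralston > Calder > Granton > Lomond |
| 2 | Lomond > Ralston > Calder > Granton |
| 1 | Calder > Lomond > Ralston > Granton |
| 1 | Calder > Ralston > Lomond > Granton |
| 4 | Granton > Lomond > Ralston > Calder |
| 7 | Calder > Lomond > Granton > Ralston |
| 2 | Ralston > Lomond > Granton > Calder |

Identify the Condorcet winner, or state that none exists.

none

Head-to-head results (19 organisers):
Granton vs Ralston: 4+7 = 11 for Granton, 8 for Ralston — Granton by 11–8.
Granton vs Lomond: Granton is ranked higher on 2+4 = 6 ballots, Lomond on 13. Lomond wins 13–6.
Granton vs Calder: Calder wins 13–6.
Ralston vs Lomond: 5 to 14, Lomond.
Ralston vs Calder: Ralston, 10–9.
Lomond–Calder: Calder 11–8.
No city is unbeaten: Granton loses to Lomond; Ralston loses to Granton; Lomond loses to Calder; Calder loses to Ralston. In particular Granton > Ralston > Calder > Granton is a majority cycle — no Condorcet winner exists.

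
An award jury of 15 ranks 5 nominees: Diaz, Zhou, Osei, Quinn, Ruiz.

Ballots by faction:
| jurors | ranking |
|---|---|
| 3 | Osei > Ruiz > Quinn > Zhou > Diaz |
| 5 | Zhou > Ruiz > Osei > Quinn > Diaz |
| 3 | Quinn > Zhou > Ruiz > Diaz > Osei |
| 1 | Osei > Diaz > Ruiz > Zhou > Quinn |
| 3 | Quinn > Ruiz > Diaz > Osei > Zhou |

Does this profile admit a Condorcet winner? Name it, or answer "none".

Head-to-head results (15 jurors):
Diaz vs Zhou: 4 to 11, Zhou.
Diaz vs Osei: Diaz is ranked higher on 3+3 = 6 ballots, Osei on 9. Osei wins 9–6.
Diaz vs Quinn: 1 to 14, Quinn.
Diaz vs Ruiz: Ruiz wins 14–1.
Zhou–Osei: Zhou 8–7.
Zhou vs Quinn: Quinn wins 9–6.
Zhou vs Ruiz: Zhou preferred on 5+3 = 8 ballots; Zhou wins 8–7.
Osei vs Quinn: Osei is ranked higher on 3+5+1 = 9 ballots, Quinn on 6. Osei wins 9–6.
Osei vs Ruiz: 4 to 11, Ruiz.
Quinn vs Ruiz: Quinn preferred on 3+3 = 6 ballots; Ruiz wins 9–6.
Every nominee loses at least once (Diaz loses to Zhou; Zhou loses to Quinn; Osei loses to Zhou; Quinn loses to Osei; Ruiz loses to Zhou). The majority relation contains the cycle Zhou > Osei > Quinn > Zhou, so there is no Condorcet winner.

none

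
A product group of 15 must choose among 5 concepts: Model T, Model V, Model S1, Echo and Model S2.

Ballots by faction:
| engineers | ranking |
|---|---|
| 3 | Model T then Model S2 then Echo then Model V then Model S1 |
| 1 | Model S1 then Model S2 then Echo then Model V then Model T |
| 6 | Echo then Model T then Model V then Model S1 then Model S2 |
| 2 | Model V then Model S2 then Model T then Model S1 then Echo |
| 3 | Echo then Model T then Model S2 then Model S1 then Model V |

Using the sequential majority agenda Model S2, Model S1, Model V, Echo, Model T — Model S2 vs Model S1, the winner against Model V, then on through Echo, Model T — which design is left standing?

Round 1: Model S2 vs Model S1 — 8–7, Model S2 advances.
Round 2: Model S2 vs Model V — 7–8, Model V advances.
Round 3: Model V vs Echo — 2–13, Echo advances.
Round 4: Echo vs Model T — 10–5, Echo advances.
Echo survives the agenda.

Echo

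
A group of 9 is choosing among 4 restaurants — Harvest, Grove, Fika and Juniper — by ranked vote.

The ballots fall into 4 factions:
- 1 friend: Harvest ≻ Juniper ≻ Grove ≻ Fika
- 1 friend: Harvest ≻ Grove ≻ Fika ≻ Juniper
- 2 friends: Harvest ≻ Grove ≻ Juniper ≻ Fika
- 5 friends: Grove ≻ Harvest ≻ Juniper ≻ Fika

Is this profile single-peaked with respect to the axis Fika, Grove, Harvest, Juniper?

yes

Axis positions: Fika=1, Grove=2, Harvest=3, Juniper=4.
Faction 1 (peak Harvest at position 3): ranking walks positions 3-4-2-1, expanding outward from the peak — single-peaked.
Faction 2 (peak Harvest at position 3): ranking walks positions 3-2-1-4, expanding outward from the peak — single-peaked.
Faction 3 (peak Harvest at position 3): ranking walks positions 3-2-4-1, expanding outward from the peak — single-peaked.
Faction 4 (peak Grove at position 2): ranking walks positions 2-3-4-1, expanding outward from the peak — single-peaked.
Every ranking is single-peaked on this axis.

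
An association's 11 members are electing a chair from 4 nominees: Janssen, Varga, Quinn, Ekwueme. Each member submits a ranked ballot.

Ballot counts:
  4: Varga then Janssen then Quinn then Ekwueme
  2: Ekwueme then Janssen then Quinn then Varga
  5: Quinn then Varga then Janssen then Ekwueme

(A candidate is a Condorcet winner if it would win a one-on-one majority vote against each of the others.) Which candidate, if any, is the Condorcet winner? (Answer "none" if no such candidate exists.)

none

Head-to-head results (11 voters):
Janssen vs Varga: Varga wins 9–2.
Janssen–Quinn: Janssen 6–5.
Janssen vs Ekwueme: Janssen, 9–2.
Varga–Quinn: Quinn 7–4.
Varga vs Ekwueme: Varga wins 9–2.
Quinn vs Ekwueme: Quinn wins 9–2.
No candidate is unbeaten: Janssen loses to Varga; Varga loses to Quinn; Quinn loses to Janssen; Ekwueme loses to Janssen. In particular Janssen beats Quinn beats Varga beats Janssen is a majority cycle — no Condorcet winner exists.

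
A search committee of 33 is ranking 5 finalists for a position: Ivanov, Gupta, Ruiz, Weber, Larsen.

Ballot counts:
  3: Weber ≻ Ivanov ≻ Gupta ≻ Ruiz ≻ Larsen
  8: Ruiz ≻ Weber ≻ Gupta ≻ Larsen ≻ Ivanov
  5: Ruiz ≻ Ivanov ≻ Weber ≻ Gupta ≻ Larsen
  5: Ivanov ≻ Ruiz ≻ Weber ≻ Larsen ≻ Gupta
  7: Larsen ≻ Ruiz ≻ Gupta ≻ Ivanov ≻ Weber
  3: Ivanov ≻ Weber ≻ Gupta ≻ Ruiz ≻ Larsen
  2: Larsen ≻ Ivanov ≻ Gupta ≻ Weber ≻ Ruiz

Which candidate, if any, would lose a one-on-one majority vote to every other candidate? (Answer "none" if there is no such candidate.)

Pairwise majorities:
Ivanov vs Gupta: 3+5+5+3+2 = 18 for Ivanov, 15 for Gupta — Ivanov by 18–15.
Ivanov–Ruiz: Ruiz 20–13.
Ivanov vs Weber: Ivanov preferred on 5+5+7+3+2 = 22 ballots; Ivanov wins 22–11.
Ivanov vs Larsen: 16 to 17, Larsen.
Gupta vs Ruiz: Ruiz wins 25–8.
Gupta vs Weber: Gupta is ranked higher on 7+2 = 9 ballots, Weber on 24. Weber wins 24–9.
Gupta vs Larsen: Gupta, 19–14.
Ruiz vs Weber: 25 to 8, Ruiz.
Ruiz vs Larsen: Ruiz wins 24–9.
Weber vs Larsen: Weber, 24–9.
No candidate is winless: Ivanov beats Gupta; Gupta beats Larsen; Ruiz beats Ivanov; Weber beats Gupta; Larsen beats Ivanov. There is no Condorcet loser.

none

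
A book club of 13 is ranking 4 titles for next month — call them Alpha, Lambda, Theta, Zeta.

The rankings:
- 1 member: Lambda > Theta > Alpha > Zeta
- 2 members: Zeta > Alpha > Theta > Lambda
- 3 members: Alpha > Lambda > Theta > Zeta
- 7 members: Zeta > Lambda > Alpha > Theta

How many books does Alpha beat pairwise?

1

Alpha against each rival (13 members):
Alpha vs Lambda: Alpha preferred on 2+3 = 5 ballots; Lambda wins 8–5.
Alpha vs Theta: 2+3+7 = 12 for Alpha, 1 for Theta — Alpha by 12–1.
Alpha vs Zeta: Alpha preferred on 1+3 = 4 ballots; Zeta wins 9–4.
Alpha beats Theta; loses to Lambda, Zeta — 1 pairwise win.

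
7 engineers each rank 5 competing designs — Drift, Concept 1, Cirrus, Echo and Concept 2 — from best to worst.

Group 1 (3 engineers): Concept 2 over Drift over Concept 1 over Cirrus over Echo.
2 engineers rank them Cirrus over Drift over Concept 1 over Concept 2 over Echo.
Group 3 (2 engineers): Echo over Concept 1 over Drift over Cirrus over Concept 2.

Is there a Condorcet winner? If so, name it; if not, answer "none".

Drift

Check each pair by majority over 7 ballots:
Drift vs Concept 1: Drift wins 5–2.
Drift–Cirrus: Drift 5–2.
Drift vs Echo: Drift wins 5–2.
Drift vs Concept 2: Drift, 4–3.
Concept 1 vs Cirrus: Concept 1 wins 5–2.
Concept 1–Echo: Concept 1 5–2.
Concept 1 vs Concept 2: Concept 1 wins 4–3.
Cirrus–Echo: Cirrus 5–2.
Cirrus vs Concept 2: Cirrus, 4–3.
Echo vs Concept 2: Concept 2 wins 5–2.
Drift wins every pairwise contest, so Drift is the Condorcet winner.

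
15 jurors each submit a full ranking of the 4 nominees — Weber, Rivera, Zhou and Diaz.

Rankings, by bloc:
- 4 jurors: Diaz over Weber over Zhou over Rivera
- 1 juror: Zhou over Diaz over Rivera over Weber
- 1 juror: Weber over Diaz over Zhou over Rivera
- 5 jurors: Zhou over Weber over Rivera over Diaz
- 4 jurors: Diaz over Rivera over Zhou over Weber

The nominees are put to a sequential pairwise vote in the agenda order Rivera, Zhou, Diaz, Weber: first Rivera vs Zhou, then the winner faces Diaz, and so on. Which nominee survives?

Diaz

Round 1: Rivera vs Zhou — 4–11, Zhou advances.
Round 2: Zhou vs Diaz — 6–9, Diaz advances.
Round 3: Diaz vs Weber — 9–6, Diaz advances.
Diaz survives the agenda.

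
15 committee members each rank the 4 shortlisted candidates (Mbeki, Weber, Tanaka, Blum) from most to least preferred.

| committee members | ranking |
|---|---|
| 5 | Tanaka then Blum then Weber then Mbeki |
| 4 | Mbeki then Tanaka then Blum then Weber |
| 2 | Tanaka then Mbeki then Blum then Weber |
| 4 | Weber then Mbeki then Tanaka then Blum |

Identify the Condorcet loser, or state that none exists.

none

Pairwise majorities:
Mbeki vs Weber: 4+2 = 6 for Mbeki, 9 for Weber — Weber by 9–6.
Mbeki–Tanaka: Mbeki 8–7.
Mbeki vs Blum: Mbeki is ranked higher on 4+2+4 = 10 ballots, Blum on 5. Mbeki wins 10–5.
Weber vs Tanaka: Tanaka, 11–4.
Weber–Blum: Blum 11–4.
Tanaka vs Blum: 5+4+2+4 = 15 for Tanaka, 0 for Blum — Tanaka by 15–0.
Each candidate has at least one pairwise win (Mbeki beats Tanaka; Weber beats Mbeki; Tanaka beats Weber; Blum beats Weber) — no Condorcet loser.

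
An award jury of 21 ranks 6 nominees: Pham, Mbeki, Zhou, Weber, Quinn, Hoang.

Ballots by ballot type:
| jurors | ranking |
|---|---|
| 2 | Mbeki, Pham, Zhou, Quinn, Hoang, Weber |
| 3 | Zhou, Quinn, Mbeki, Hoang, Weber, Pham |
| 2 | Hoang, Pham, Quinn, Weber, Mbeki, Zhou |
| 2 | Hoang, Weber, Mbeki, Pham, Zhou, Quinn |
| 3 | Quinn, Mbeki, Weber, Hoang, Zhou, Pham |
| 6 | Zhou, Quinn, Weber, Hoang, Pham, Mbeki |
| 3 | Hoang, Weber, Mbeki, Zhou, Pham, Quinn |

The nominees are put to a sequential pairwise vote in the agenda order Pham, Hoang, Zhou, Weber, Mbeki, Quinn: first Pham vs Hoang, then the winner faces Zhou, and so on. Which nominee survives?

Round 1: Pham vs Hoang — 2–19, Hoang advances.
Round 2: Hoang vs Zhou — 10–11, Zhou advances.
Round 3: Zhou vs Weber — 11–10, Zhou advances.
Round 4: Zhou vs Mbeki — 9–12, Mbeki advances.
Round 5: Mbeki vs Quinn — 7–14, Quinn advances.
Quinn survives the agenda.

Quinn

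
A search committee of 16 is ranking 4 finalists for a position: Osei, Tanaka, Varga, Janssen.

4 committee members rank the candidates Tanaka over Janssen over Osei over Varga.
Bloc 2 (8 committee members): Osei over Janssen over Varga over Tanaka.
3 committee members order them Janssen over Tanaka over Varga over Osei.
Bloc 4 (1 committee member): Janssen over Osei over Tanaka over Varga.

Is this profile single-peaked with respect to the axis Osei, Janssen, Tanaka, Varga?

Axis positions: Osei=1, Janssen=2, Tanaka=3, Varga=4.
Bloc 1 (peak Tanaka at position 3): ranking walks positions 3-2-1-4, expanding outward from the peak — single-peaked.
Bloc 2: ranking walks positions 1-2-4-3; Varga is ranked above Tanaka even though Tanaka lies between Varga and the peak Osei on the axis — preferences dip and rise again. Not single-peaked.
Bloc 3 (peak Janssen at position 2): ranking walks positions 2-3-4-1, expanding outward from the peak — single-peaked.
Bloc 4 (peak Janssen at position 2): ranking walks positions 2-1-3-4, expanding outward from the peak — single-peaked.
Bloc 2 violates single-peakedness, so the profile is not single-peaked on this axis.

no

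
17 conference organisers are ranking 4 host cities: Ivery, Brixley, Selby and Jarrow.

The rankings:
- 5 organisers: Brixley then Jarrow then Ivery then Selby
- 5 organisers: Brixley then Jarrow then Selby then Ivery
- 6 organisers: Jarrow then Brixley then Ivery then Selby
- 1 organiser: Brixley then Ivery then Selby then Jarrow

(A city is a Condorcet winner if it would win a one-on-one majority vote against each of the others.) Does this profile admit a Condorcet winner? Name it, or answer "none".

Brixley

Head-to-head results (17 organisers):
Ivery vs Brixley: 0 for Ivery, 17 for Brixley — Brixley by 17–0.
Ivery vs Selby: Ivery is ranked higher on 5+6+1 = 12 ballots, Selby on 5. Ivery wins 12–5.
Ivery vs Jarrow: Ivery preferred on 1 ballot; Jarrow wins 16–1.
Brixley vs Selby: 5+5+6+1 = 17 for Brixley, 0 for Selby — Brixley by 17–0.
Brixley vs Jarrow: Brixley is ranked higher on 5+5+1 = 11 ballots, Jarrow on 6. Brixley wins 11–6.
Selby vs Jarrow: 1 to 16, Jarrow.
Brixley wins every pairwise contest, so Brixley is the Condorcet winner.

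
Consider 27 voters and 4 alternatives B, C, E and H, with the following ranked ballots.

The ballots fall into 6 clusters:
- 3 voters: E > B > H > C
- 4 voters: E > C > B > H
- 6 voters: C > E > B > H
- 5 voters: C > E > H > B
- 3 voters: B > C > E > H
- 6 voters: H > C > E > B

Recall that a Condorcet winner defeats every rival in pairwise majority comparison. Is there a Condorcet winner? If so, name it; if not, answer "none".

C

Pairwise majorities:
B vs C: C, 21–6.
B vs E: B is ranked higher on 3 ballots, E on 24. E wins 24–3.
B vs H: B wins 16–11.
C vs E: C, 20–7.
C vs H: 18 to 9, C.
E–H: E 21–6.
C wins every pairwise contest, so C is the Condorcet winner.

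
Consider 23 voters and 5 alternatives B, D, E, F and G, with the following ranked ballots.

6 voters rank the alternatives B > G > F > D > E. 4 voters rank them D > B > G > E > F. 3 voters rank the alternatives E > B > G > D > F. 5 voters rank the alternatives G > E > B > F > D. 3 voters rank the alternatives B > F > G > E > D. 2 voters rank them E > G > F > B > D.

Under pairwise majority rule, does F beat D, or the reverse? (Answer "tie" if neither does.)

Ballots ranking F above D: 6 + 5 + 3 + 2 = 16.
Ballots ranking D above F: 23 − 16 = 7.
F wins the head-to-head 16–7.

F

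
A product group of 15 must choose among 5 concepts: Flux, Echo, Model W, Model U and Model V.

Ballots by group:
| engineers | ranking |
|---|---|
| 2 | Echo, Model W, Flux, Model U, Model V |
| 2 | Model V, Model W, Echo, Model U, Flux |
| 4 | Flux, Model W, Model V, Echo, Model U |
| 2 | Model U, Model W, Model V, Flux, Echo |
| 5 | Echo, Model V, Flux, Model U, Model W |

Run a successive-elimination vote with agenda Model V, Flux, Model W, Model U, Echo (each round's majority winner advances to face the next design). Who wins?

Model W

Round 1: Model V vs Flux — 9–6, Model V advances.
Round 2: Model V vs Model W — 7–8, Model W advances.
Round 3: Model W vs Model U — 8–7, Model W advances.
Round 4: Model W vs Echo — 8–7, Model W advances.
The agenda winner is Model W.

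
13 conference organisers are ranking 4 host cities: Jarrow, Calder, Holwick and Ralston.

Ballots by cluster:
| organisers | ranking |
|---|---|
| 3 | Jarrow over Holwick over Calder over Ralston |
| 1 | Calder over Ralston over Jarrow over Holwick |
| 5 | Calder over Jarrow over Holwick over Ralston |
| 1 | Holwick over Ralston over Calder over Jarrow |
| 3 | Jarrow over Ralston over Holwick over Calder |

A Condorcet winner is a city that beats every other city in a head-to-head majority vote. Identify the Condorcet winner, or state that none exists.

Pairwise majorities:
Jarrow vs Calder: Calder wins 7–6.
Jarrow vs Holwick: Jarrow preferred on 3+1+5+3 = 12 ballots; Jarrow wins 12–1.
Jarrow vs Ralston: 3+5+3 = 11 for Jarrow, 2 for Ralston — Jarrow by 11–2.
Calder vs Holwick: Calder is ranked higher on 1+5 = 6 ballots, Holwick on 7. Holwick wins 7–6.
Calder–Ralston: Calder 9–4.
Holwick–Ralston: Holwick 9–4.
No city is unbeaten: Jarrow loses to Calder; Calder loses to Holwick; Holwick loses to Jarrow; Ralston loses to Jarrow. In particular Jarrow → Holwick → Calder → Jarrow is a majority cycle — no Condorcet winner exists.

none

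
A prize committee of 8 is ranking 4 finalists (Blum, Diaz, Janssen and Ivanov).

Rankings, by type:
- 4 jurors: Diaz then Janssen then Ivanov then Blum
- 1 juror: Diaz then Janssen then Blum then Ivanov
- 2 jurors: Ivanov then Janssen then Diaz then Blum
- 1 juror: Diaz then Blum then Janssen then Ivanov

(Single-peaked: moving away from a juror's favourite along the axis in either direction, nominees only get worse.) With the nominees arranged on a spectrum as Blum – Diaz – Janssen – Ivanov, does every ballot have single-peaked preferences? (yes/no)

Axis positions: Blum=1, Diaz=2, Janssen=3, Ivanov=4.
Type 1 (peak Diaz at position 2): ranking walks positions 2-3-4-1, expanding outward from the peak — single-peaked.
Type 2 (peak Diaz at position 2): ranking walks positions 2-3-1-4, expanding outward from the peak — single-peaked.
Type 3 (peak Ivanov at position 4): ranking walks positions 4-3-2-1, expanding outward from the peak — single-peaked.
Type 4 (peak Diaz at position 2): ranking walks positions 2-1-3-4, expanding outward from the peak — single-peaked.
Every ranking is single-peaked on this axis.

yes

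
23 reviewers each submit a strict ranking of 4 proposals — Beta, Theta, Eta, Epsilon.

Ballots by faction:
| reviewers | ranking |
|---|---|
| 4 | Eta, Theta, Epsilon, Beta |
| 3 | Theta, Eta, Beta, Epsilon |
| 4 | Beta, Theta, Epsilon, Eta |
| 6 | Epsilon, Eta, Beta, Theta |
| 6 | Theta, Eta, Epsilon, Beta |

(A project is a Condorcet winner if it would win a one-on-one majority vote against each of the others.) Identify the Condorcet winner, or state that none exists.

Pairwise majorities:
Beta vs Theta: Theta wins 13–10.
Beta vs Eta: 4 to 19, Eta.
Beta vs Epsilon: Epsilon wins 16–7.
Theta vs Eta: Theta, 13–10.
Theta vs Epsilon: Theta, 17–6.
Eta vs Epsilon: Eta preferred on 4+3+6 = 13 ballots; Eta wins 13–10.
Theta beats each of Beta, Eta, Epsilon — Theta is the Condorcet winner.

Theta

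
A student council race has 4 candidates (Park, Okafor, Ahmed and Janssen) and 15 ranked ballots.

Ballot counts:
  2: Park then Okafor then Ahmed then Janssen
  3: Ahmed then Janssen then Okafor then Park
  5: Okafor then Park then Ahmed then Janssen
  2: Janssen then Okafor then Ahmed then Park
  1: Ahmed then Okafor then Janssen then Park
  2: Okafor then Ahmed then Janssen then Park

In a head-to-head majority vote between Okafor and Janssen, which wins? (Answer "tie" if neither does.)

Okafor

Ballots ranking Okafor above Janssen: 2 + 5 + 1 + 2 = 10.
Ballots ranking Janssen above Okafor: 15 − 10 = 5.
Okafor wins the head-to-head 10–5.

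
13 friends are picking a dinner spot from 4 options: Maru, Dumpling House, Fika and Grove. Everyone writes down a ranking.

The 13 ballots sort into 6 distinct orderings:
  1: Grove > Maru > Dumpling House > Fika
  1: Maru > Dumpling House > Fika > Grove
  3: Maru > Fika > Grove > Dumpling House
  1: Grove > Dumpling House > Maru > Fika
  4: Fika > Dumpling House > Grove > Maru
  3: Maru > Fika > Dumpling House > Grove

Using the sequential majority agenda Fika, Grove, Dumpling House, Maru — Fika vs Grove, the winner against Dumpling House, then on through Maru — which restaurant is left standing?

Round 1: Fika vs Grove — 11–2, Fika advances.
Round 2: Fika vs Dumpling House — 10–3, Fika advances.
Round 3: Fika vs Maru — 4–9, Maru advances.
Maru survives the agenda.

Maru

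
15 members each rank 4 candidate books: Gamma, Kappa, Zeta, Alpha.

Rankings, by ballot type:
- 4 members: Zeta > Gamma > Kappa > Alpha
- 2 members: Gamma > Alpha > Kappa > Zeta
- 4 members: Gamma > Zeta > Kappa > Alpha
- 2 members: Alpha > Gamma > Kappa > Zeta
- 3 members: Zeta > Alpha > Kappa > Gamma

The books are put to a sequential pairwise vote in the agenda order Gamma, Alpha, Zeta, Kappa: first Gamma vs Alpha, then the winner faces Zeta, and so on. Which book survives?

Round 1: Gamma vs Alpha — 10–5, Gamma advances.
Round 2: Gamma vs Zeta — 8–7, Gamma advances.
Round 3: Gamma vs Kappa — 12–3, Gamma advances.
The agenda winner is Gamma.

Gamma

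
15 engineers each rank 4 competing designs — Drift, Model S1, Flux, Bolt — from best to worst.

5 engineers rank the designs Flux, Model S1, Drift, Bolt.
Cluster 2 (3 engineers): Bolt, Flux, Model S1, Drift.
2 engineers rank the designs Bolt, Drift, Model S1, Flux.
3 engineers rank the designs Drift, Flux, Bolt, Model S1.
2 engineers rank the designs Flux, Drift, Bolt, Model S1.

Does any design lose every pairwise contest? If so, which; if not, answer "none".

Pairwise majorities:
Drift vs Model S1: Model S1, 8–7.
Drift vs Flux: Drift preferred on 2+3 = 5 ballots; Flux wins 10–5.
Drift–Bolt: Drift 10–5.
Model S1 vs Flux: Model S1 preferred on 2 ballots; Flux wins 13–2.
Model S1 vs Bolt: Bolt wins 10–5.
Flux vs Bolt: Flux wins 10–5.
Each design has at least one pairwise win (Drift beats Bolt; Model S1 beats Drift; Flux beats Drift; Bolt beats Model S1) — no Condorcet loser.

none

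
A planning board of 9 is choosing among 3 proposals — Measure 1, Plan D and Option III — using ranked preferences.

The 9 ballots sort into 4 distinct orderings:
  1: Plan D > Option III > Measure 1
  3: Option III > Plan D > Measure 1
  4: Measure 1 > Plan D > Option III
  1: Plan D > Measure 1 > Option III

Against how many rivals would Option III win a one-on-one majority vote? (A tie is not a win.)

Option III against each rival (9 council members):
Option III–Measure 1: Measure 1 5–4.
Option III–Plan D: Plan D 6–3.
Option III beats no one; loses to Measure 1, Plan D — 0 pairwise wins.

0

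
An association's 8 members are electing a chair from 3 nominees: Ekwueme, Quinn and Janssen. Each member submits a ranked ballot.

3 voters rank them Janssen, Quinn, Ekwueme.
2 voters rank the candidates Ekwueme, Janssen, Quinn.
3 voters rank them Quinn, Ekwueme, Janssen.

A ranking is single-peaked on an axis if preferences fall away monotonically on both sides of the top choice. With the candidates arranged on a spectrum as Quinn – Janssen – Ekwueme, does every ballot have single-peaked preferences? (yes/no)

no

Axis positions: Quinn=1, Janssen=2, Ekwueme=3.
Faction 1 (peak Janssen at position 2): ranking walks positions 2-1-3, expanding outward from the peak — single-peaked.
Faction 2 (peak Ekwueme at position 3): ranking walks positions 3-2-1, expanding outward from the peak — single-peaked.
Faction 3: ranking walks positions 1-3-2; Ekwueme is ranked above Janssen even though Janssen lies between Ekwueme and the peak Quinn on the axis — preferences dip and rise again. Not single-peaked.
Faction 3 violates single-peakedness, so the profile is not single-peaked on this axis.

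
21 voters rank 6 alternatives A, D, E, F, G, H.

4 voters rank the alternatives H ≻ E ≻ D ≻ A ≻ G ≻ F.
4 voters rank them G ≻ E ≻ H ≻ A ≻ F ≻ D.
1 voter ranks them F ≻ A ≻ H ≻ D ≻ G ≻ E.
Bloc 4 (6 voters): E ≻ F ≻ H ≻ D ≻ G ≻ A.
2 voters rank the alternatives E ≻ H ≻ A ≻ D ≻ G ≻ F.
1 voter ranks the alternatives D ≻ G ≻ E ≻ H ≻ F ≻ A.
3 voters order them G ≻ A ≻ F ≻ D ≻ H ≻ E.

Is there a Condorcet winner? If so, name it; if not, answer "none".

E

Pairwise majorities:
A vs D: 10 to 11, D.
A vs E: A is ranked higher on 1+3 = 4 ballots, E on 17. E wins 17–4.
A vs F: A is ranked higher on 4+4+2+3 = 13 ballots, F on 8. A wins 13–8.
A vs G: A is ranked higher on 4+1+2 = 7 ballots, G on 14. G wins 14–7.
A vs H: 1+3 = 4 for A, 17 for H — H by 17–4.
D vs E: D is ranked higher on 1+1+3 = 5 ballots, E on 16. E wins 16–5.
D vs F: 4+2+1 = 7 for D, 14 for F — F by 14–7.
D vs G: 14 to 7, D.
D vs H: 4 to 17, H.
E vs F: E is ranked higher on 4+4+6+2+1 = 17 ballots, F on 4. E wins 17–4.
E vs G: E preferred on 4+6+2 = 12 ballots; E wins 12–9.
E vs H: E preferred on 4+6+2+1 = 13 ballots; E wins 13–8.
F vs G: F is ranked higher on 1+6 = 7 ballots, G on 14. G wins 14–7.
F vs H: 10 to 11, H.
G vs H: G is ranked higher on 4+1+3 = 8 ballots, H on 13. H wins 13–8.
Only E has no losses; E is the Condorcet winner.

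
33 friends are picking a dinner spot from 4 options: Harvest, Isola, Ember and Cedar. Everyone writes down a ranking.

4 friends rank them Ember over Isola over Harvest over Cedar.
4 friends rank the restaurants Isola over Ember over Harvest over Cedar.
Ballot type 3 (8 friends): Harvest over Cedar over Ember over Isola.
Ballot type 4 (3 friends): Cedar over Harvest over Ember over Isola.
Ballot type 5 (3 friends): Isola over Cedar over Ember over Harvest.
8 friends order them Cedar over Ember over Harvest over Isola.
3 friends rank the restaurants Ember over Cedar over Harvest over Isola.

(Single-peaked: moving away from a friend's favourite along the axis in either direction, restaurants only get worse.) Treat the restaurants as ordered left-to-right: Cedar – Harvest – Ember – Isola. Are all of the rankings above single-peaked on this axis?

no

Axis positions: Cedar=1, Harvest=2, Ember=3, Isola=4.
Ballot type 1 (peak Ember at position 3): ranking walks positions 3-4-2-1, expanding outward from the peak — single-peaked.
Ballot type 2 (peak Isola at position 4): ranking walks positions 4-3-2-1, expanding outward from the peak — single-peaked.
Ballot type 3 (peak Harvest at position 2): ranking walks positions 2-1-3-4, expanding outward from the peak — single-peaked.
Ballot type 4 (peak Cedar at position 1): ranking walks positions 1-2-3-4, expanding outward from the peak — single-peaked.
Ballot type 5: ranking walks positions 4-1-3-2; Cedar is ranked above Ember even though Ember lies between Cedar and the peak Isola on the axis — preferences dip and rise again. Not single-peaked.
Ballot type 6: ranking walks positions 1-3-2-4; Ember is ranked above Harvest even though Harvest lies between Ember and the peak Cedar on the axis — preferences dip and rise again. Not single-peaked.
Ballot type 7: ranking walks positions 3-1-2-4; Cedar is ranked above Harvest even though Harvest lies between Cedar and the peak Ember on the axis — preferences dip and rise again. Not single-peaked.
Ballot type 5 violates single-peakedness, so the profile is not single-peaked on this axis.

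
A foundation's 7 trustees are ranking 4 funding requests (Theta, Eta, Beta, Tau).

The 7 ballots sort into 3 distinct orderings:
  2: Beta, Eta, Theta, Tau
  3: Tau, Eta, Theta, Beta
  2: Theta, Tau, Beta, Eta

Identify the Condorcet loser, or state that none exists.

none

Head-to-head results (7 reviewers):
Theta–Eta: Eta 5–2.
Theta vs Beta: Theta wins 5–2.
Theta vs Tau: Theta wins 4–3.
Eta vs Beta: Eta preferred on 3 ballots; Beta wins 4–3.
Eta–Tau: Tau 5–2.
Beta vs Tau: 2 for Beta, 5 for Tau — Tau by 5–2.
Every project wins at least one matchup (Theta beats Beta; Eta beats Theta; Beta beats Eta; Tau beats Eta), so there is no Condorcet loser.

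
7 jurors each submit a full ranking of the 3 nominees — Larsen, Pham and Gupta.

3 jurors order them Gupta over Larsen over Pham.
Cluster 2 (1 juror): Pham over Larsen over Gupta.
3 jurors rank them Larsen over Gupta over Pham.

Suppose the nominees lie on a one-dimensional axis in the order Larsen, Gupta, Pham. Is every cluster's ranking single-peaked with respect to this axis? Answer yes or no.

no

Axis positions: Larsen=1, Gupta=2, Pham=3.
Cluster 1 (peak Gupta at position 2): ranking walks positions 2-1-3, expanding outward from the peak — single-peaked.
Cluster 2: ranking walks positions 3-1-2; Larsen is ranked above Gupta even though Gupta lies between Larsen and the peak Pham on the axis — preferences dip and rise again. Not single-peaked.
Cluster 3 (peak Larsen at position 1): ranking walks positions 1-2-3, expanding outward from the peak — single-peaked.
Cluster 2 violates single-peakedness, so the profile is not single-peaked on this axis.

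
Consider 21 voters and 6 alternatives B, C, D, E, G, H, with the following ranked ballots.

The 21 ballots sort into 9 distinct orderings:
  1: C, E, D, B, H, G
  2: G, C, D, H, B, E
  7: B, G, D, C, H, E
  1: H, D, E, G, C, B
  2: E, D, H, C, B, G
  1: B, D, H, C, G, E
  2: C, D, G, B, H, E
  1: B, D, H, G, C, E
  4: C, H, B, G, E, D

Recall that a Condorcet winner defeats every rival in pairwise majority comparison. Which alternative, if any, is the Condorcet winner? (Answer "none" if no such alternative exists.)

Head-to-head results (21 voters):
B vs C: B is ranked higher on 7+1+1 = 9 ballots, C on 12. C wins 12–9.
B vs D: 7+1+1+4 = 13 for B, 8 for D — B by 13–8.
B vs E: 17 to 4, B.
B vs G: B preferred on 1+7+2+1+1+4 = 16 ballots; B wins 16–5.
B vs H: 12 to 9, B.
C vs D: C preferred on 1+2+2+4 = 9 ballots; D wins 12–9.
C vs E: 18 for C, 3 for E — C by 18–3.
C vs G: C preferred on 1+2+1+2+4 = 10 ballots; G wins 11–10.
C vs H: 1+2+7+2+4 = 16 for C, 5 for H — C by 16–5.
D vs E: D is ranked higher on 2+7+1+1+2+1 = 14 ballots, E on 7. D wins 14–7.
D vs G: 8 to 13, G.
D vs H: 16 to 5, D.
E vs G: E preferred on 1+1+2 = 4 ballots; G wins 17–4.
E vs H: 1+2 = 3 for E, 18 for H — H by 18–3.
G vs H: G is ranked higher on 2+7+2 = 11 ballots, H on 10. G wins 11–10.
No alternative is unbeaten: B loses to C; C loses to D; D loses to B; E loses to B; G loses to B; H loses to B. In particular B > D > C > B is a majority cycle — no Condorcet winner exists.

none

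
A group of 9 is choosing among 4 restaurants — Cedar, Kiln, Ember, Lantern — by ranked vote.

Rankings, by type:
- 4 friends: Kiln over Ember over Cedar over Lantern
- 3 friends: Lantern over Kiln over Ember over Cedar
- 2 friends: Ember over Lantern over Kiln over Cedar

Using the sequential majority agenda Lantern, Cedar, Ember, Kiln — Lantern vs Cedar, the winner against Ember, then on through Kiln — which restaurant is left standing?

Round 1: Lantern vs Cedar — 5–4, Lantern advances.
Round 2: Lantern vs Ember — 3–6, Ember advances.
Round 3: Ember vs Kiln — 2–7, Kiln advances.
The agenda winner is Kiln.

Kiln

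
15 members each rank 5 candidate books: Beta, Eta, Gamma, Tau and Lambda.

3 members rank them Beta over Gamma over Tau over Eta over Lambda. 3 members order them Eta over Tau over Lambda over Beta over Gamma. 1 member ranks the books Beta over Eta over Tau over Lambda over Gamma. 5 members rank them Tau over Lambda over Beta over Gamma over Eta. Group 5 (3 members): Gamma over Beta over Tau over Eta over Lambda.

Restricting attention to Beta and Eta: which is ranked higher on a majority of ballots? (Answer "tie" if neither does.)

Ballots ranking Beta above Eta: 3 + 1 + 5 + 3 = 12.
Ballots ranking Eta above Beta: 15 − 12 = 3.
Beta wins the head-to-head 12–3.

Beta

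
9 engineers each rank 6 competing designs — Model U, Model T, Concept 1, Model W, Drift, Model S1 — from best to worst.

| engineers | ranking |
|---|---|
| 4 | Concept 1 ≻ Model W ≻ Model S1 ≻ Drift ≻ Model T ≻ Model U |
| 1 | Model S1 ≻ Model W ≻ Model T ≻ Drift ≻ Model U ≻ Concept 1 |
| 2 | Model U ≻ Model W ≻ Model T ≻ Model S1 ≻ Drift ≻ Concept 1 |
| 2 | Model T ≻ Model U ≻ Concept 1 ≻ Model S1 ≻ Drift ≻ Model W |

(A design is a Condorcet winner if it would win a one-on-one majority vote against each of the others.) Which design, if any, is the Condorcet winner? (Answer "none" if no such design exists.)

none

Pairwise majorities:
Model U vs Model T: Model T, 7–2.
Model U vs Concept 1: Model U, 5–4.
Model U–Model W: Model W 5–4.
Model U vs Drift: Drift, 5–4.
Model U vs Model S1: Model S1, 5–4.
Model T vs Concept 1: Model T, 5–4.
Model T vs Model W: Model W wins 7–2.
Model T vs Drift: Model T wins 5–4.
Model T vs Model S1: Model S1 wins 5–4.
Concept 1–Model W: Concept 1 6–3.
Concept 1–Drift: Concept 1 6–3.
Concept 1–Model S1: Concept 1 6–3.
Model W–Drift: Model W 7–2.
Model W–Model S1: Model W 6–3.
Drift–Model S1: Model S1 9–0.
Every design loses at least once (Model U loses to Model T; Model T loses to Model W; Concept 1 loses to Model U; Model W loses to Concept 1; Drift loses to Model T; Model S1 loses to Concept 1). The majority relation contains the cycle Model U → Concept 1 → Model W → Model U, so there is no Condorcet winner.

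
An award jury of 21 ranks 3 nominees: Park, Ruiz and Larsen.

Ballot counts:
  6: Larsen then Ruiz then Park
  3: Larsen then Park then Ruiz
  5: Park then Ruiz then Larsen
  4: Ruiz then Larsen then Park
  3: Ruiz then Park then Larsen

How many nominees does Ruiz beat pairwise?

Ruiz against each rival (21 jurors):
Ruiz vs Park: Ruiz wins 13–8.
Ruiz vs Larsen: 5+4+3 = 12 for Ruiz, 9 for Larsen — Ruiz by 12–9.
Ruiz beats Park, Larsen — 2 pairwise wins.

2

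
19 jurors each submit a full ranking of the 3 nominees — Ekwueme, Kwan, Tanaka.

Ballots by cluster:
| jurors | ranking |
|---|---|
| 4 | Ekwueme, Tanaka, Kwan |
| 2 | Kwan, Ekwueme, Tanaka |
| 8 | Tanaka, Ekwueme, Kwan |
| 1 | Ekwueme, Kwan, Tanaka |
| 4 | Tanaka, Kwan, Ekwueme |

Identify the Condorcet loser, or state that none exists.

Head-to-head results (19 jurors):
Ekwueme vs Kwan: 13 to 6, Ekwueme.
Ekwueme vs Tanaka: Tanaka wins 12–7.
Kwan vs Tanaka: Tanaka wins 16–3.
Kwan is beaten in every head-to-head and is the Condorcet loser.

Kwan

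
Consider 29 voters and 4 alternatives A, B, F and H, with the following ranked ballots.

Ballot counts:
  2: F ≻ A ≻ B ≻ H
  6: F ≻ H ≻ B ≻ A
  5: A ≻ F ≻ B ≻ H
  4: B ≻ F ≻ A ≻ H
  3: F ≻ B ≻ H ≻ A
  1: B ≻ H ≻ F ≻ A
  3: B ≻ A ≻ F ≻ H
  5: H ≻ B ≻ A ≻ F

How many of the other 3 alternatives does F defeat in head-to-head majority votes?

F against each rival (29 voters):
F–A: F 16–13.
F vs B: F wins 16–13.
F–H: F 23–6.
F beats A, B, H — 3 pairwise wins.

3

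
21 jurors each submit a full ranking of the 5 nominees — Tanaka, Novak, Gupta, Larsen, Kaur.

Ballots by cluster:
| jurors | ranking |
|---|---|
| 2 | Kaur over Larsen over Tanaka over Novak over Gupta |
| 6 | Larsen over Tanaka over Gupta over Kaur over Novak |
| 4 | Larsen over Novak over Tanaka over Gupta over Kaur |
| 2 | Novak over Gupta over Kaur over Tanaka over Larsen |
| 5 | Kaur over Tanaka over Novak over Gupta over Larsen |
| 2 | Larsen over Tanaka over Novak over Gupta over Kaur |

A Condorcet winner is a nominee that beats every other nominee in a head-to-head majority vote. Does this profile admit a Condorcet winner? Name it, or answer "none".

Pairwise majorities:
Tanaka vs Novak: 15 to 6, Tanaka.
Tanaka vs Gupta: Tanaka is ranked higher on 2+6+4+5+2 = 19 ballots, Gupta on 2. Tanaka wins 19–2.
Tanaka vs Larsen: 7 to 14, Larsen.
Tanaka vs Kaur: Tanaka wins 12–9.
Novak vs Gupta: 15 to 6, Novak.
Novak vs Larsen: Larsen, 14–7.
Novak vs Kaur: 4+2+2 = 8 for Novak, 13 for Kaur — Kaur by 13–8.
Gupta–Larsen: Larsen 14–7.
Gupta–Kaur: Gupta 14–7.
Larsen vs Kaur: Larsen wins 12–9.
Larsen wins every pairwise contest, so Larsen is the Condorcet winner.

Larsen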